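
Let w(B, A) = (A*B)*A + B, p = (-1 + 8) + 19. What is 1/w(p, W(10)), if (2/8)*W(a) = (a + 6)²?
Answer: 1/27263002 ≈ 3.6680e-8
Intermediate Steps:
p = 26 (p = 7 + 19 = 26)
W(a) = 4*(6 + a)² (W(a) = 4*(a + 6)² = 4*(6 + a)²)
w(B, A) = B + B*A² (w(B, A) = B*A² + B = B + B*A²)
1/w(p, W(10)) = 1/(26*(1 + (4*(6 + 10)²)²)) = 1/(26*(1 + (4*16²)²)) = 1/(26*(1 + (4*256)²)) = 1/(26*(1 + 1024²)) = 1/(26*(1 + 1048576)) = 1/(26*1048577) = 1/27263002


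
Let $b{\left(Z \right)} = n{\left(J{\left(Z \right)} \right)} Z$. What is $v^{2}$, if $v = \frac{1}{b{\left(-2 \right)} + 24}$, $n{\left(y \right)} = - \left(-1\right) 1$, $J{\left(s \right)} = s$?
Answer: $\frac{1}{484} \approx 0.0020661$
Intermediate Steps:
$n{\left(y \right)} = 1$ ($n{\left(y \right)} = \left(-1\right) \left(-1\right) = 1$)
$b{\left(Z \right)} = Z$ ($b{\left(Z \right)} = 1 Z = Z$)
$v = \frac{1}{22}$ ($v = \frac{1}{-2 + 24} = \frac{1}{22} \approx 0.045455$)
$v^{2} = \left(\frac{1}{22}\right)^{2} = \frac{1}{484}$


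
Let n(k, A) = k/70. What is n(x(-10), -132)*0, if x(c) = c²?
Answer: 0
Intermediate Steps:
n(k, A) = k/70 (n(k, A) = k*(1/70) = k/70)
n(x(-10), -132)*0 = ((1/70)*(-10)²)*0 = ((1/70)*100)*0 = (10/7)*0 = 0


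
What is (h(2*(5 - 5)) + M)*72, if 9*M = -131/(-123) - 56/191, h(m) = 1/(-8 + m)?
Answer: -66373/23493 ≈ -2.8252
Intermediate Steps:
M = 18133/211437 (M = (-131/(-123) - 56/191)/9 = (-131*(-1/123) - 56*1/191)/9 = (131/123 - 56/191)/9 = (⅑)*(18133/23493) = 18133/211437 ≈ 0.085761)
(h(2*(5 - 5)) + M)*72 = (1/(-8 + 2*(5 - 5)) + 18133/211437)*72 = (1/(-8 + 2*0) + 18133/211437)*72 = (1/(-8 + 0) + 18133/211437)*72 = (1/(-8) + 18133/211437)*72 = (-⅛ + 18133/211437)*72 = -66373/1691496*72 = -66373/23493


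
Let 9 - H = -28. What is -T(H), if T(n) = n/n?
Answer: -1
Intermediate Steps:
H = 37 (H = 9 - 1*(-28) = 9 + 28 = 37)
T(n) = 1
-T(H) = -1*1 = -1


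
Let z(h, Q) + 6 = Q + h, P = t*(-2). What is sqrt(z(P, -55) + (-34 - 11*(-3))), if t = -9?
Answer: 2*I*sqrt(11) ≈ 6.6332*I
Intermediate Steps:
P = 18 (P = -9*(-2) = 18)
z(h, Q) = -6 + Q + h (z(h, Q) = -6 + (Q + h) = -6 + Q + h)
sqrt(z(P, -55) + (-34 - 11*(-3))) = sqrt((-6 - 55 + 18) + (-34 - 11*(-3))) = sqrt(-43 + (-34 + 33)) = sqrt(-43 - 1) = sqrt(-44) = 2*I*sqrt(11)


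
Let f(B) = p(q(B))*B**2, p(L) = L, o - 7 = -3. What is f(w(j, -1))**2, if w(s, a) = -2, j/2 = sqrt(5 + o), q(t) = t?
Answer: 64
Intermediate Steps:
o = 4 (o = 7 - 3 = 4)
j = 6 (j = 2*sqrt(5 + 4) = 2*sqrt(9) = 2*3 = 6)
f(B) = B**3 (f(B) = B*B**2 = B**3)
f(w(j, -1))**2 = ((-2)**3)**2 = (-8)**2 = 64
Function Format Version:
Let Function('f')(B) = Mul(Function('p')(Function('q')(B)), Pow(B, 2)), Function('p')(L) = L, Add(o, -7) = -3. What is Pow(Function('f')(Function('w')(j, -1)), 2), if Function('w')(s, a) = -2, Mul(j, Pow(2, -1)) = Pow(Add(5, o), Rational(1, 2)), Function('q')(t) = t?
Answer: 64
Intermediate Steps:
o = 4 (o = Add(7, -3) = 4)
j = 6 (j = Mul(2, Pow(Add(5, 4), Rational(1, 2))) = Mul(2, Pow(9, Rational(1, 2))) = Mul(2, 3) = 6)
Function('f')(B) = Pow(B, 3) (Function('f')(B) = Mul(B, Pow(B, 2)) = Pow(B, 3))
Pow(Function('f')(Function('w')(j, -1)), 2) = Pow(Pow(-2, 3), 2) = Pow(-8, 2) = 64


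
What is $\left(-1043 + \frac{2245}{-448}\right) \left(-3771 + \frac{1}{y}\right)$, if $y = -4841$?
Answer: $\frac{306110008311}{77456} \approx 3.9521 \cdot 10^{6}$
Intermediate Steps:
$\left(-1043 + \frac{2245}{-448}\right) \left(-3771 + \frac{1}{y}\right) = \left(-1043 + \frac{2245}{-448}\right) \left(-3771 + \frac{1}{-4841}\right) = \left(-1043 + 2245 \left(- \frac{1}{448}\right)\right) \left(-3771 - \frac{1}{4841}\right) = \left(-1043 - \frac{2245}{448}\right) \left(- \frac{18255412}{4841}\right) = \left(- \frac{469509}{448}\right) \left(- \frac{18255412}{4841}\right) = \frac{306110008311}{77456}$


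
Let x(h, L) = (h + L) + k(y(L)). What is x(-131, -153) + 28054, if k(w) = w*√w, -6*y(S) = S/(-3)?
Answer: 27770 - 17*I*√34/4 ≈ 27770.0 - 24.782*I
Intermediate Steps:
y(S) = S/18 (y(S) = -S/(6*(-3)) = -S*(-1)/(6*3) = -(-1)*S/18 = S/18)
k(w) = w^(3/2)
x(h, L) = L + h + √2*L^(3/2)/108 (x(h, L) = (h + L) + (L/18)^(3/2) = (L + h) + √2*L^(3/2)/108 = L + h + √2*L^(3/2)/108)
x(-131, -153) + 28054 = (-153 - 131 + √2*(-153)^(3/2)/108) + 28054 = (-153 - 131 + √2*(-459*I*√17)/108) + 28054 = (-153 - 131 - 17*I*√34/4) + 28054 = (-284 - 17*I*√34/4) + 28054 = 27770 - 17*I*√34/4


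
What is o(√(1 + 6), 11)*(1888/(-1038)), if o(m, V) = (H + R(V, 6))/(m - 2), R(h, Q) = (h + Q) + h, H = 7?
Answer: -66080/1557 - 33040*√7/1557 ≈ -98.584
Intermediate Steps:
R(h, Q) = Q + 2*h (R(h, Q) = (Q + h) + h = Q + 2*h)
o(m, V) = (13 + 2*V)/(-2 + m) (o(m, V) = (7 + (6 + 2*V))/(m - 2) = (13 + 2*V)/(-2 + m))
o(√(1 + 6), 11)*(1888/(-1038)) = ((13 + 2*11)/(-2 + √(1 + 6)))*(1888/(-1038)) = ((13 + 22)/(-2 + √7))*(1888*(-1/1038)) = (35/(-2 + √7))*(-944/519) = -33040/(519*(-2 + √7))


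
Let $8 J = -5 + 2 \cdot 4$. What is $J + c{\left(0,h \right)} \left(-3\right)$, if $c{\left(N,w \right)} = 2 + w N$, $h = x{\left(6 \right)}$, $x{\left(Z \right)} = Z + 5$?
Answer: $- \frac{45}{8} \approx -5.625$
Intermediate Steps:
$J = \frac{3}{8}$ ($J = \frac{-5 + 2 \cdot 4}{8} = \frac{-5 + 8}{8} = \frac{1}{8} \cdot 3 = \frac{3}{8} \approx 0.375$)
$x{\left(Z \right)} = 5 + Z$
$h = 11$ ($h = 5 + 6 = 11$)
$c{\left(N,w \right)} = 2 + N w$
$J + c{\left(0,h \right)} \left(-3\right) = \frac{3}{8} + \left(2 + 0 \cdot 11\right) \left(-3\right) = \frac{3}{8} + \left(2 + 0\right) \left(-3\right) = \frac{3}{8} + 2 \left(-3\right) = \frac{3}{8} - 6 = - \frac{45}{8}$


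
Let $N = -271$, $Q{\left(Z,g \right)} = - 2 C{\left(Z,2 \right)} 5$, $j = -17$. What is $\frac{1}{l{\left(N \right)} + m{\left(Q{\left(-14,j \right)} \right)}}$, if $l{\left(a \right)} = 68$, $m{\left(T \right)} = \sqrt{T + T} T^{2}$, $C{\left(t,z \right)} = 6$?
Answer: $\frac{17}{388801156} - \frac{450 i \sqrt{30}}{97200289} \approx 4.3724 \cdot 10^{-8} - 2.5357 \cdot 10^{-5} i$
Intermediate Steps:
$Q{\left(Z,g \right)} = -60$ ($Q{\left(Z,g \right)} = \left(-2\right) 6 \cdot 5 = \left(-12\right) 5 = -60$)
$m{\left(T \right)} = \sqrt{2} T^{\frac{5}{2}}$ ($m{\left(T \right)} = \sqrt{2 T} T^{2} = \sqrt{2} \sqrt{T} T^{2} = \sqrt{2} T^{\frac{5}{2}}$)
$\frac{1}{l{\left(N \right)} + m{\left(Q{\left(-14,j \right)} \right)}} = \frac{1}{68 + \sqrt{2} \left(-60\right)^{\frac{5}{2}}} = \frac{1}{68 + \sqrt{2} \cdot 7200 i \sqrt{15}} = \frac{1}{68 + 7200 i \sqrt{30}}$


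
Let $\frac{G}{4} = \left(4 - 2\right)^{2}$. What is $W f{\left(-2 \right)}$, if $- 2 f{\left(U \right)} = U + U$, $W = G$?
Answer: $32$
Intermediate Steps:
$G = 16$ ($G = 4 \left(4 - 2\right)^{2} = 4 \cdot 2^{2} = 4 \cdot 4 = 16$)
$W = 16$
$f{\left(U \right)} = - U$ ($f{\left(U \right)} = - \frac{U + U}{2} = - \frac{2 U}{2} = - U$)
$W f{\left(-2 \right)} = 16 \left(\left(-1\right) \left(-2\right)\right) = 16 \cdot 2 = 32$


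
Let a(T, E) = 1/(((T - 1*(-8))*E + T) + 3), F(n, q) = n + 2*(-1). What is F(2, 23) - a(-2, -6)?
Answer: 1/35 ≈ 0.028571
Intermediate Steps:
F(n, q) = -2 + n (F(n, q) = n - 2 = -2 + n)
a(T, E) = 1/(3 + T + E*(8 + T)) (a(T, E) = 1/(((T + 8)*E + T) + 3) = 1/(((8 + T)*E + T) + 3) = 1/((E*(8 + T) + T) + 3) = 1/((T + E*(8 + T)) + 3) = 1/(3 + T + E*(8 + T)))
F(2, 23) - a(-2, -6) = (-2 + 2) - 1/(3 - 2 + 8*(-6) - 6*(-2)) = 0 - 1/(3 - 2 - 48 + 12) = 0 - 1/(-35) = 0 - 1*(-1/35) = 0 + 1/35 = 1/35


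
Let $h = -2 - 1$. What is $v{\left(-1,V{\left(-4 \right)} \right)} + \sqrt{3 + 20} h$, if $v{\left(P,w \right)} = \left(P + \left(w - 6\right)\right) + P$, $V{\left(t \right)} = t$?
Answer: $-12 - 3 \sqrt{23} \approx -26.387$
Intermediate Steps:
$h = -3$ ($h = -2 - 1 = -3$)
$v{\left(P,w \right)} = -6 + w + 2 P$ ($v{\left(P,w \right)} = \left(P + \left(w - 6\right)\right) + P = \left(P + \left(-6 + w\right)\right) + P = \left(-6 + P + w\right) + P = -6 + w + 2 P$)
$v{\left(-1,V{\left(-4 \right)} \right)} + \sqrt{3 + 20} h = \left(-6 - 4 + 2 \left(-1\right)\right) + \sqrt{3 + 20} \left(-3\right) = \left(-6 - 4 - 2\right) + \sqrt{23} \left(-3\right) = -12 - 3 \sqrt{23}$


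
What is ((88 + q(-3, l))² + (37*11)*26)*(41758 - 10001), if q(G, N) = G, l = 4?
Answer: 565496899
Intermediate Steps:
((88 + q(-3, l))² + (37*11)*26)*(41758 - 10001) = ((88 - 3)² + (37*11)*26)*(41758 - 10001) = (85² + 407*26)*31757 = (7225 + 10582)*31757 = 17807*31757 = 565496899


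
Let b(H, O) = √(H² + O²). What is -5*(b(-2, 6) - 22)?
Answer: 110 - 10*√10 ≈ 78.377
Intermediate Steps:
-5*(b(-2, 6) - 22) = -5*(√((-2)² + 6²) - 22) = -5*(√(4 + 36) - 22) = -5*(√40 - 22) = -5*(2*√10 - 22) = -5*(-22 + 2*√10) = 110 - 10*√10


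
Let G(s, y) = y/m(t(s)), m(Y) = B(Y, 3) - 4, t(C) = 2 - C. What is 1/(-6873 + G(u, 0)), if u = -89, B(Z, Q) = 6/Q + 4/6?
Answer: -1/6873 ≈ -0.00014550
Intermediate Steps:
B(Z, Q) = ⅔ + 6/Q (B(Z, Q) = 6/Q + 4*(⅙) = 6/Q + ⅔ = ⅔ + 6/Q)
m(Y) = -4/3 (m(Y) = (⅔ + 6/3) - 4 = (⅔ + 6*(⅓)) - 4 = (⅔ + 2) - 4 = 8/3 - 4 = -4/3)
G(s, y) = -3*y/4 (G(s, y) = y/(-4/3) = y*(-¾) = -3*y/4)
1/(-6873 + G(u, 0)) = 1/(-6873 - ¾*0) = 1/(-6873 + 0) = 1/(-6873) = -1/6873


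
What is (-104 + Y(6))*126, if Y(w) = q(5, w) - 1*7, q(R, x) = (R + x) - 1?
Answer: -12726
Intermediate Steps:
q(R, x) = -1 + R + x
Y(w) = -3 + w (Y(w) = (-1 + 5 + w) - 1*7 = (4 + w) - 7 = -3 + w)
(-104 + Y(6))*126 = (-104 + (-3 + 6))*126 = (-104 + 3)*126 = -101*126 = -12726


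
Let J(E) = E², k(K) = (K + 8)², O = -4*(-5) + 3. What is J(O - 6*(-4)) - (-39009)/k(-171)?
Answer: 58729930/26569 ≈ 2210.5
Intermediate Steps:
O = 23 (O = 20 + 3 = 23)
k(K) = (8 + K)²
J(O - 6*(-4)) - (-39009)/k(-171) = (23 - 6*(-4))² - (-39009)/((8 - 171)²) = (23 + 24)² - (-39009)/((-163)²) = 47² - (-39009)/26569 = 2209 - (-39009)/26569 = 2209 - 1*(-39009/26569) = 2209 + 39009/26569 = 58729930/26569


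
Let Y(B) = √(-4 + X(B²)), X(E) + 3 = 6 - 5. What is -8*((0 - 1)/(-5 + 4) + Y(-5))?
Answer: -8 - 8*I*√6 ≈ -8.0 - 19.596*I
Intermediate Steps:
X(E) = -2 (X(E) = -3 + (6 - 5) = -3 + 1 = -2)
Y(B) = I*√6 (Y(B) = √(-4 - 2) = √(-6) = I*√6)
-8*((0 - 1)/(-5 + 4) + Y(-5)) = -8*((0 - 1)/(-5 + 4) + I*√6) = -8*(-1/(-1) + I*√6) = -8*(-1*(-1) + I*√6) = -8*(1 + I*√6) = -8 - 8*I*√6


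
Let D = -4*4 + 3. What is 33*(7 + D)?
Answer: -198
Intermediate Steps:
D = -13 (D = -16 + 3 = -13)
33*(7 + D) = 33*(7 - 13) = 33*(-6) = -198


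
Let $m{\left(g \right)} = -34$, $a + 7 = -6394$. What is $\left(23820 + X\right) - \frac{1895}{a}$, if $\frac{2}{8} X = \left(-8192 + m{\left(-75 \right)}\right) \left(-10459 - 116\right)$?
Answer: $\frac{2227443153515}{6401} \approx 3.4798 \cdot 10^{8}$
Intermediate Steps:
$a = -6401$ ($a = -7 - 6394 = -6401$)
$X = 347959800$ ($X = 4 \left(-8192 - 34\right) \left(-10459 - 116\right) = 4 \left(\left(-8226\right) \left(-10575\right)\right) = 4 \cdot 86989950 = 347959800$)
$\left(23820 + X\right) - \frac{1895}{a} = \left(23820 + 347959800\right) - \frac{1895}{-6401} = 347983620 - - \frac{1895}{6401} = 347983620 + \frac{1895}{6401} = \frac{2227443153515}{6401}$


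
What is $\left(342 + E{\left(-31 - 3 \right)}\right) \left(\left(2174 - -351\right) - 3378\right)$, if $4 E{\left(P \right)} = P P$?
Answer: $-538243$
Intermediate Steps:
$E{\left(P \right)} = \frac{P^{2}}{4}$ ($E{\left(P \right)} = \frac{P P}{4} = \frac{P^{2}}{4}$)
$\left(342 + E{\left(-31 - 3 \right)}\right) \left(\left(2174 - -351\right) - 3378\right) = \left(342 + \frac{\left(-31 - 3\right)^{2}}{4}\right) \left(\left(2174 - -351\right) - 3378\right) = \left(342 + \frac{\left(-31 - 3\right)^{2}}{4}\right) \left(\left(2174 + 351\right) - 3378\right) = \left(342 + \frac{\left(-34\right)^{2}}{4}\right) \left(2525 - 3378\right) = \left(342 + \frac{1}{4} \cdot 1156\right) \left(-853\right) = \left(342 + 289\right) \left(-853\right) = 631 \left(-853\right) = -538243$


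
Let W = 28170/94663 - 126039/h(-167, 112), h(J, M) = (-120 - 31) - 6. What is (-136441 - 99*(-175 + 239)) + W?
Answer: -2110029114160/14862091 ≈ -1.4197e+5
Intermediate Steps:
h(J, M) = -157 (h(J, M) = -151 - 6 = -157)
W = 11935652547/14862091 (W = 28170/94663 - 126039/(-157) = 28170*(1/94663) - 126039*(-1/157) = 28170/94663 + 126039/157 = 11935652547/14862091 ≈ 803.09)
(-136441 - 99*(-175 + 239)) + W = (-136441 - 99*(-175 + 239)) + 11935652547/14862091 = (-136441 - 99*64) + 11935652547/14862091 = (-136441 - 6336) + 11935652547/14862091 = -142777 + 11935652547/14862091 = -2110029114160/14862091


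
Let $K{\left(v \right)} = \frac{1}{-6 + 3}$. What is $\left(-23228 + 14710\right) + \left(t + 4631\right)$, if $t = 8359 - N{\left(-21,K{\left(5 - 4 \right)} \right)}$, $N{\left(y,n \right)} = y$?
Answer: $4493$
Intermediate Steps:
$K{\left(v \right)} = - \frac{1}{3}$ ($K{\left(v \right)} = \frac{1}{-3} = - \frac{1}{3}$)
$t = 8380$ ($t = 8359 - -21 = 8359 + 21 = 8380$)
$\left(-23228 + 14710\right) + \left(t + 4631\right) = \left(-23228 + 14710\right) + \left(8380 + 4631\right) = -8518 + 13011 = 4493$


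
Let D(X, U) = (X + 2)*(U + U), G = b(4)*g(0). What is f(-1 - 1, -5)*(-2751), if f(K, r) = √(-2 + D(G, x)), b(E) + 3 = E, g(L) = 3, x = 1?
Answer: -5502*√2 ≈ -7781.0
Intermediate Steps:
b(E) = -3 + E
G = 3 (G = (-3 + 4)*3 = 1*3 = 3)
D(X, U) = 2*U*(2 + X) (D(X, U) = (2 + X)*(2*U) = 2*U*(2 + X))
f(K, r) = 2*√2 (f(K, r) = √(-2 + 2*1*(2 + 3)) = √(-2 + 2*1*5) = √(-2 + 10) = √8 = 2*√2)
f(-1 - 1, -5)*(-2751) = (2*√2)*(-2751) = -5502*√2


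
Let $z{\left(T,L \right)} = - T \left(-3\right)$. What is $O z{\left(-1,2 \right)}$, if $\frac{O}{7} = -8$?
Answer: $168$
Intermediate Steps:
$O = -56$ ($O = 7 \left(-8\right) = -56$)
$z{\left(T,L \right)} = 3 T$
$O z{\left(-1,2 \right)} = - 56 \cdot 3 \left(-1\right) = \left(-56\right) \left(-3\right) = 168$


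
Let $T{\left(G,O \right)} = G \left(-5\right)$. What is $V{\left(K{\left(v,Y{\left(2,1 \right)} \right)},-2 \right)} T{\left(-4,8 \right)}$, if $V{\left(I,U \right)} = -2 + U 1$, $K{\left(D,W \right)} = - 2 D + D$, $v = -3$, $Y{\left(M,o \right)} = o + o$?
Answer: $-80$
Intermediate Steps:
$Y{\left(M,o \right)} = 2 o$
$K{\left(D,W \right)} = - D$
$V{\left(I,U \right)} = -2 + U$
$T{\left(G,O \right)} = - 5 G$
$V{\left(K{\left(v,Y{\left(2,1 \right)} \right)},-2 \right)} T{\left(-4,8 \right)} = \left(-2 - 2\right) \left(\left(-5\right) \left(-4\right)\right) = \left(-4\right) 20 = -80$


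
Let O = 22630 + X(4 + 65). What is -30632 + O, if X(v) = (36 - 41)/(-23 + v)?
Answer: -368097/46 ≈ -8002.1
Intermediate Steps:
X(v) = -5/(-23 + v)
O = 1040975/46 (O = 22630 - 5/(-23 + (4 + 65)) = 22630 - 5/(-23 + 69) = 22630 - 5/46 = 1040975/46 ≈ 22630.)
-30632 + O = -30632 + 1040975/46 = -368097/46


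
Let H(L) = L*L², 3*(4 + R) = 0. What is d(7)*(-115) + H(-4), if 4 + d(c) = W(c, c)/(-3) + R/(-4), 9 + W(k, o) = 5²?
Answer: 2683/3 ≈ 894.33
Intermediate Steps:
R = -4 (R = -4 + (⅓)*0 = -4 + 0 = -4)
W(k, o) = 16 (W(k, o) = -9 + 5² = -9 + 25 = 16)
d(c) = -25/3 (d(c) = -4 + (16/(-3) - 4/(-4)) = -4 + (16*(-⅓) - 4*(-¼)) = -4 + (-16/3 + 1) = -4 - 13/3 = -25/3)
H(L) = L³
d(7)*(-115) + H(-4) = -25/3*(-115) + (-4)³ = 2875/3 - 64 = 2683/3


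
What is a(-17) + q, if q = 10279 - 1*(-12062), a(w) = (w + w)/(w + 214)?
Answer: 4401143/197 ≈ 22341.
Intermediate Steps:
a(w) = 2*w/(214 + w) (a(w) = (2*w)/(214 + w) = 2*w/(214 + w))
q = 22341 (q = 10279 + 12062 = 22341)
a(-17) + q = 2*(-17)/(214 - 17) + 22341 = 2*(-17)/197 + 22341 = 2*(-17)*(1/197) + 22341 = -34/197 + 22341 = 4401143/197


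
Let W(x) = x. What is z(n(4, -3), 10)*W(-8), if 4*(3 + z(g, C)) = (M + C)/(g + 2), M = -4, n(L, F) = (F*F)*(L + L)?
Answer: 882/37 ≈ 23.838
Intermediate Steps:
n(L, F) = 2*L*F² (n(L, F) = F²*(2*L) = 2*L*F²)
z(g, C) = -3 + (-4 + C)/(4*(2 + g)) (z(g, C) = -3 + ((-4 + C)/(g + 2))/4 = -3 + ((-4 + C)/(2 + g))/4 = -3 + (-4 + C)/(4*(2 + g)))
z(n(4, -3), 10)*W(-8) = ((-28 + 10 - 24*4*(-3)²)/(4*(2 + 2*4*(-3)²)))*(-8) = ((-28 + 10 - 24*4*9)/(4*(2 + 2*4*9)))*(-8) = ((-28 + 10 - 12*72)/(4*(2 + 72)))*(-8) = ((¼)*(-28 + 10 - 864)/74)*(-8) = ((¼)*(1/74)*(-882))*(-8) = -441/148*(-8) = 882/37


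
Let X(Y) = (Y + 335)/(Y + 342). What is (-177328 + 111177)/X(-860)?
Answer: -4895174/75 ≈ -65269.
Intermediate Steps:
X(Y) = (335 + Y)/(342 + Y)
(-177328 + 111177)/X(-860) = (-177328 + 111177)/(((335 - 860)/(342 - 860))) = -66151/(-525/(-518)) = -66151/((-1/518*(-525))) = -66151/75/74 = -66151*74/75 = -4895174/75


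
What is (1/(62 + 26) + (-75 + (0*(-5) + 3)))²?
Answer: 40132225/7744 ≈ 5182.4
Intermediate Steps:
(1/(62 + 26) + (-75 + (0*(-5) + 3)))² = (1/88 + (-75 + (0 + 3)))² = (1/88 + (-75 + 3))² = (1/88 - 72)² = (-6335/88)² = 40132225/7744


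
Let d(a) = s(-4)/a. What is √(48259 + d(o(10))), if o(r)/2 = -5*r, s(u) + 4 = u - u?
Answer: 2*√301619/5 ≈ 219.68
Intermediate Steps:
s(u) = -4 (s(u) = -4 + (u - u) = -4 + 0 = -4)
o(r) = -10*r (o(r) = 2*(-5*r) = -10*r)
d(a) = -4/a
√(48259 + d(o(10))) = √(48259 - 4/((-10*10))) = √(48259 - 4/(-100)) = √(48259 - 4*(-1/100)) = √(48259 + 1/25) = √(1206476/25) = 2*√301619/5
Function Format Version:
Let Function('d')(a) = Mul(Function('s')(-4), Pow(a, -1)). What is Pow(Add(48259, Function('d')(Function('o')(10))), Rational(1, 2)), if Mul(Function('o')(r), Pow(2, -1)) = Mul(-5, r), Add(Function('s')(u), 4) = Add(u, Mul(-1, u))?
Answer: Mul(Rational(2, 5), Pow(301619, Rational(1, 2))) ≈ 219.68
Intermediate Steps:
Function('s')(u) = -4 (Function('s')(u) = Add(-4, Add(u, Mul(-1, u))) = Add(-4, 0) = -4)
Function('o')(r) = Mul(-10, r) (Function('o')(r) = Mul(2, Mul(-5, r)) = Mul(-10, r))
Function('d')(a) = Mul(-4, Pow(a, -1))
Pow(Add(48259, Function('d')(Function('o')(10))), Rational(1, 2)) = Pow(Add(48259, Mul(-4, Pow(Mul(-10, 10), -1))), Rational(1, 2)) = Pow(Add(48259, Mul(-4, Pow(-100, -1))), Rational(1, 2)) = Pow(Add(48259, Mul(-4, Rational(-1, 100))), Rational(1, 2)) = Pow(Add(48259, Rational(1, 25)), Rational(1, 2)) = Pow(Rational(1206476, 25), Rational(1, 2)) = Mul(Rational(2, 5), Pow(301619, Rational(1, 2)))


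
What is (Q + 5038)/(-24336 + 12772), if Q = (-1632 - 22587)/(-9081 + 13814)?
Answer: -23820635/54732412 ≈ -0.43522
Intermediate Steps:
Q = -24219/4733 ≈ -5.1171
(Q + 5038)/(-24336 + 12772) = (-24219/4733 + 5038)/(-24336 + 12772) = (23820635/4733)/(-11564) = (23820635/4733)*(-1/11564) = -23820635/54732412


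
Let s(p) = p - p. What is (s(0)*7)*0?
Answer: 0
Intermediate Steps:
s(p) = 0
(s(0)*7)*0 = (0*7)*0 = 0*0 = 0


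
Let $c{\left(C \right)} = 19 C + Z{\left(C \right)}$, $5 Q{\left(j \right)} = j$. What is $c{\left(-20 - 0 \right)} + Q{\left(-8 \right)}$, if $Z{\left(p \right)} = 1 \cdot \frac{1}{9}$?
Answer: $- \frac{17167}{45} \approx -381.49$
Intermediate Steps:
$Q{\left(j \right)} = \frac{j}{5}$
$Z{\left(p \right)} = \frac{1}{9}$ ($Z{\left(p \right)} = 1 \cdot \frac{1}{9} = \frac{1}{9}$)
$c{\left(C \right)} = \frac{1}{9} + 19 C$ ($c{\left(C \right)} = 19 C + \frac{1}{9} = \frac{1}{9} + 19 C$)
$c{\left(-20 - 0 \right)} + Q{\left(-8 \right)} = \left(\frac{1}{9} + 19 \left(-20 - 0\right)\right) + \frac{1}{5} \left(-8\right) = \left(\frac{1}{9} + 19 \left(-20 + 0\right)\right) - \frac{8}{5} = \left(\frac{1}{9} + 19 \left(-20\right)\right) - \frac{8}{5} = \left(\frac{1}{9} - 380\right) - \frac{8}{5} = - \frac{3419}{9} - \frac{8}{5} = - \frac{17167}{45}$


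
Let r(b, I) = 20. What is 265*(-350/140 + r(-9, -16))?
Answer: 9275/2 ≈ 4637.5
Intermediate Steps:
265*(-350/140 + r(-9, -16)) = 265*(-350/140 + 20) = 265*(-350*1/140 + 20) = 265*(-5/2 + 20) = 265*(35/2) = 9275/2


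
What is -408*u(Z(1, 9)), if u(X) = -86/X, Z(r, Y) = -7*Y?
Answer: -11696/21 ≈ -556.95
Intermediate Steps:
-408*u(Z(1, 9)) = -(-35088)/((-7*9)) = -(-35088)/(-63) = -(-35088)*(-1)/63 = -408*86/63 = -11696/21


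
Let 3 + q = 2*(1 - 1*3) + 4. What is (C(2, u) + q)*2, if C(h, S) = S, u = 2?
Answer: -2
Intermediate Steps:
q = -3 (q = -3 + (2*(1 - 1*3) + 4) = -3 + (2*(1 - 3) + 4) = -3 + (2*(-2) + 4) = -3 + (-4 + 4) = -3 + 0 = -3)
(C(2, u) + q)*2 = (2 - 3)*2 = -1*2 = -2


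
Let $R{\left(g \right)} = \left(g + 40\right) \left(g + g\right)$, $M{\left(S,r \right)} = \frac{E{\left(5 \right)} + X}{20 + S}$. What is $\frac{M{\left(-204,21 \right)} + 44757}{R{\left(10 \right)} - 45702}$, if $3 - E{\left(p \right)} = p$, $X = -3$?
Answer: $- \frac{8235293}{8225168} \approx -1.0012$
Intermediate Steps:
$E{\left(p \right)} = 3 - p$
$M{\left(S,r \right)} = - \frac{5}{20 + S}$ ($M{\left(S,r \right)} = \frac{\left(3 - 5\right) - 3}{20 + S} = \frac{-2 - 3}{20 + S} = - \frac{5}{20 + S}$)
$R{\left(g \right)} = 2 g \left(40 + g\right)$ ($R{\left(g \right)} = \left(40 + g\right) 2 g = 2 g \left(40 + g\right)$)
$\frac{M{\left(-204,21 \right)} + 44757}{R{\left(10 \right)} - 45702} = \frac{- \frac{5}{20 - 204} + 44757}{2 \cdot 10 \left(40 + 10\right) - 45702} = \frac{- \frac{5}{-184} + 44757}{2 \cdot 10 \cdot 50 - 45702} = \frac{\left(-5\right) \left(- \frac{1}{184}\right) + 44757}{1000 - 45702} = \frac{\frac{5}{184} + 44757}{-44702} = \frac{8235293}{184} \left(- \frac{1}{44702}\right) = - \frac{8235293}{8225168}$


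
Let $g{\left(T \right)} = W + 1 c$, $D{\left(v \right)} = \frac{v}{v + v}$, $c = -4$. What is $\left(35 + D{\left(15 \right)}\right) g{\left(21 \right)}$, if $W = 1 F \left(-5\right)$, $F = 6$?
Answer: $-1207$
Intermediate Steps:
$W = -30$ ($W = 1 \cdot 6 \left(-5\right) = 6 \left(-5\right) = -30$)
$D{\left(v \right)} = \frac{1}{2}$ ($D{\left(v \right)} = \frac{v}{2 v} = \frac{1}{2 v} v = \frac{1}{2}$)
$g{\left(T \right)} = -34$ ($g{\left(T \right)} = -30 + 1 \left(-4\right) = -30 - 4 = -34$)
$\left(35 + D{\left(15 \right)}\right) g{\left(21 \right)} = \left(35 + \frac{1}{2}\right) \left(-34\right) = \frac{71}{2} \left(-34\right) = -1207$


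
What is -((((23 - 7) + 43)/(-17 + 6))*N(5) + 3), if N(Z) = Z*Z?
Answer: 1442/11 ≈ 131.09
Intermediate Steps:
N(Z) = Z²
-((((23 - 7) + 43)/(-17 + 6))*N(5) + 3) = -((((23 - 7) + 43)/(-17 + 6))*5² + 3) = -(((16 + 43)/(-11))*25 + 3) = -((59*(-1/11))*25 + 3) = -(-59/11*25 + 3) = -(-1475/11 + 3) = -1*(-1442/11) = 1442/11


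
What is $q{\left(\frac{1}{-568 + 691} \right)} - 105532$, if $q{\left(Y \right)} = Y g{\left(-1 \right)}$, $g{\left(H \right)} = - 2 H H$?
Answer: $- \frac{12980438}{123} \approx -1.0553 \cdot 10^{5}$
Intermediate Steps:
$g{\left(H \right)} = - 2 H^{2}$
$q{\left(Y \right)} = - 2 Y$ ($q{\left(Y \right)} = Y \left(- 2 \left(-1\right)^{2}\right) = Y \left(\left(-2\right) 1\right) = Y \left(-2\right) = - 2 Y$)
$q{\left(\frac{1}{-568 + 691} \right)} - 105532 = - \frac{2}{-568 + 691} - 105532 = - \frac{2}{123} - 105532 = - \frac{12980438}{123}$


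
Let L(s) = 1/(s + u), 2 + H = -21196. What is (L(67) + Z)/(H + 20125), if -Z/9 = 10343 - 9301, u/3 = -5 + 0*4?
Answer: 487655/55796 ≈ 8.7400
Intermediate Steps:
H = -21198 (H = -2 - 21196 = -21198)
u = -15 (u = 3*(-5 + 0*4) = 3*(-5 + 0) = 3*(-5) = -15)
Z = -9378 (Z = -9*(10343 - 9301) = -9*1042 = -9378)
L(s) = 1/(-15 + s) (L(s) = 1/(s - 15) = 1/(-15 + s))
(L(67) + Z)/(H + 20125) = (1/(-15 + 67) - 9378)/(-21198 + 20125) = (1/52 - 9378)/(-1073) = (1/52 - 9378)*(-1/1073) = -487655/52*(-1/1073) = 487655/55796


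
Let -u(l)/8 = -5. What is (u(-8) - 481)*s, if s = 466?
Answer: -205506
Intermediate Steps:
u(l) = 40 (u(l) = -8*(-5) = 40)
(u(-8) - 481)*s = (40 - 481)*466 = -441*466 = -205506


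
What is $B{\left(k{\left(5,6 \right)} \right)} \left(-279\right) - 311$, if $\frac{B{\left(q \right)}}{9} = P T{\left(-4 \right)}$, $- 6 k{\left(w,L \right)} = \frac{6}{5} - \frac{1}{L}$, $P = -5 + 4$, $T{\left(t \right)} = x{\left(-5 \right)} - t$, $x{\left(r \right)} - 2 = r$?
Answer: $2200$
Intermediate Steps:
$x{\left(r \right)} = 2 + r$
$T{\left(t \right)} = -3 - t$ ($T{\left(t \right)} = \left(2 - 5\right) - t = -3 - t$)
$P = -1$
$k{\left(w,L \right)} = - \frac{1}{5} + \frac{1}{6 L}$ ($k{\left(w,L \right)} = - \frac{\frac{6}{5} - \frac{1}{L}}{6} = - \frac{1}{5} + \frac{1}{6 L}$)
$B{\left(q \right)} = -9$ ($B{\left(q \right)} = 9 \left(- (-3 - -4)\right) = 9 \left(- (-3 + 4)\right) = 9 \left(\left(-1\right) 1\right) = 9 \left(-1\right) = -9$)
$B{\left(k{\left(5,6 \right)} \right)} \left(-279\right) - 311 = \left(-9\right) \left(-279\right) - 311 = 2511 - 311 = 2200$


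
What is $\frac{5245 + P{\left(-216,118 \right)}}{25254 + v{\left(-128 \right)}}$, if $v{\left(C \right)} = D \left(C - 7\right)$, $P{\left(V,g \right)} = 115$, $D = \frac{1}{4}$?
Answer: $\frac{21440}{100881} \approx 0.21253$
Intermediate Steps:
$D = \frac{1}{4} \approx 0.25$
$v{\left(C \right)} = - \frac{7}{4} + \frac{C}{4}$ ($v{\left(C \right)} = \frac{C - 7}{4} = \frac{-7 + C}{4} = - \frac{7}{4} + \frac{C}{4}$)
$\frac{5245 + P{\left(-216,118 \right)}}{25254 + v{\left(-128 \right)}} = \frac{5245 + 115}{25254 + \left(- \frac{7}{4} + \frac{1}{4} \left(-128\right)\right)} = \frac{5360}{25254 - \frac{135}{4}} = \frac{5360}{\frac{100881}{4}} = 5360 \cdot \frac{4}{100881} = \frac{21440}{100881}$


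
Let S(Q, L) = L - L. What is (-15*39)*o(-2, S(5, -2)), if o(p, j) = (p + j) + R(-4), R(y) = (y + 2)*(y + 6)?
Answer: 3510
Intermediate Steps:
R(y) = (2 + y)*(6 + y)
S(Q, L) = 0
o(p, j) = -4 + j + p (o(p, j) = (p + j) + (12 + (-4)² + 8*(-4)) = (j + p) + (12 + 16 - 32) = (j + p) - 4 = -4 + j + p)
(-15*39)*o(-2, S(5, -2)) = (-15*39)*(-4 + 0 - 2) = -585*(-6) = 3510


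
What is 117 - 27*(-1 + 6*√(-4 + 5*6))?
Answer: 144 - 162*√26 ≈ -682.04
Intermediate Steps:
117 - 27*(-1 + 6*√(-4 + 5*6)) = 117 - 27*(-1 + 6*√(-4 + 30)) = 117 - 27*(-1 + 6*√26) = 117 + (27 - 162*√26) = 144 - 162*√26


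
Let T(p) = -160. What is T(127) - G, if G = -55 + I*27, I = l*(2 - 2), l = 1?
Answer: -105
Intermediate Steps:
I = 0 (I = 1*(2 - 2) = 1*0 = 0)
G = -55 (G = -55 + 0*27 = -55 + 0 = -55)
T(127) - G = -160 - 1*(-55) = -160 + 55 = -105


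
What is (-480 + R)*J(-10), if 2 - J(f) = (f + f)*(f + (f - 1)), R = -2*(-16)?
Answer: 187264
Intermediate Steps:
R = 32
J(f) = 2 - 2*f*(-1 + 2*f) (J(f) = 2 - (f + f)*(f + (f - 1)) = 2 - 2*f*(f + (-1 + f)) = 2 - 2*f*(-1 + 2*f))
(-480 + R)*J(-10) = (-480 + 32)*(2 - 4*(-10)**2 + 2*(-10)) = -448*(2 - 4*100 - 20) = -448*(2 - 400 - 20) = -448*(-418) = 187264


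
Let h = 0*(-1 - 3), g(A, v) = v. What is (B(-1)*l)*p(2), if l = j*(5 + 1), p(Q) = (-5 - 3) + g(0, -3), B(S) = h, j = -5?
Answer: 0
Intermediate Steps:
h = 0 (h = 0*(-4) = 0)
B(S) = 0
p(Q) = -11 (p(Q) = (-5 - 3) - 3 = -8 - 3 = -11)
l = -30 (l = -5*(5 + 1) = -5*6 = -30)
(B(-1)*l)*p(2) = (0*(-30))*(-11) = 0*(-11) = 0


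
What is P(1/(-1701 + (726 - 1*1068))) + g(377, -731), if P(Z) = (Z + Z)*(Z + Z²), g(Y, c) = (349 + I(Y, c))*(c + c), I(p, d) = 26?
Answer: -4675022875208666/8527173507 ≈ -5.4825e+5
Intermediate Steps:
g(Y, c) = 750*c (g(Y, c) = (349 + 26)*(c + c) = 375*(2*c) = 750*c)
P(Z) = 2*Z*(Z + Z²) (P(Z) = (2*Z)*(Z + Z²) = 2*Z*(Z + Z²))
P(1/(-1701 + (726 - 1*1068))) + g(377, -731) = 2*(1/(-1701 + (726 - 1*1068)))²*(1 + 1/(-1701 + (726 - 1*1068))) + 750*(-731) = 2*(1/(-1701 + (726 - 1068)))²*(1 + 1/(-1701 + (726 - 1068))) - 548250 = 2*(1/(-1701 - 342))²*(1 + 1/(-1701 - 342)) - 548250 = 2*(1/(-2043))²*(1 + 1/(-2043)) - 548250 = 2*(-1/2043)²*(1 - 1/2043) - 548250 = 2*(1/4173849)*(2042/2043) - 548250 = 4084/8527173507 - 548250 = -4675022875208666/8527173507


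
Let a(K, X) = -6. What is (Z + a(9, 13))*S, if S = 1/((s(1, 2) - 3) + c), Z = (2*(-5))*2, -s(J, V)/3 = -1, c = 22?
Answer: -13/11 ≈ -1.1818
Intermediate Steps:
s(J, V) = 3 (s(J, V) = -3*(-1) = 3)
Z = -20 (Z = -10*2 = -20)
S = 1/22 (S = 1/((3 - 3) + 22) = 1/(0 + 22) = 1/22 ≈ 0.045455)
(Z + a(9, 13))*S = (-20 - 6)*(1/22) = -26*1/22 = -13/11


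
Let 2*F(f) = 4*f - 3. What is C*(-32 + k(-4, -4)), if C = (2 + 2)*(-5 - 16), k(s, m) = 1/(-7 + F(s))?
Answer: 29624/11 ≈ 2693.1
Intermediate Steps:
F(f) = -3/2 + 2*f (F(f) = (4*f - 3)/2 = (-3 + 4*f)/2 = -3/2 + 2*f)
k(s, m) = 1/(-17/2 + 2*s) (k(s, m) = 1/(-7 + (-3/2 + 2*s)) = 1/(-17/2 + 2*s))
C = -84 (C = 4*(-21) = -84)
C*(-32 + k(-4, -4)) = -84*(-32 + 2/(-17 + 4*(-4))) = -84*(-32 + 2/(-17 - 16)) = -84*(-32 + 2/(-33)) = -84*(-32 + 2*(-1/33)) = -84*(-32 - 2/33) = -84*(-1058/33) = 29624/11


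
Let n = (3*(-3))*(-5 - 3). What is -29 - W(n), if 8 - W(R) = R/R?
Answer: -36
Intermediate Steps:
n = 72 (n = -9*(-8) = 72)
W(R) = 7 (W(R) = 8 - R/R = 8 - 1*1 = 8 - 1 = 7)
-29 - W(n) = -29 - 1*7 = -29 - 7 = -36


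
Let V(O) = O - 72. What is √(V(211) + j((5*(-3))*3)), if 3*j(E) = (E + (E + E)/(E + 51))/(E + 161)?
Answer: √116754/29 ≈ 11.783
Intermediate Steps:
V(O) = -72 + O
j(E) = (E + 2*E/(51 + E))/(3*(161 + E)) (j(E) = ((E + (E + E)/(E + 51))/(E + 161))/3 = ((E + (2*E)/(51 + E))/(161 + E))/3 = ((E + 2*E/(51 + E))/(161 + E))/3 = (E + 2*E/(51 + E))/(3*(161 + E)))
√(V(211) + j((5*(-3))*3)) = √((-72 + 211) + ((5*(-3))*3)*(53 + (5*(-3))*3)/(3*(8211 + ((5*(-3))*3)² + 212*((5*(-3))*3)))) = √(139 + (-15*3)*(53 - 15*3)/(3*(8211 + (-15*3)² + 212*(-15*3)))) = √(139 + (⅓)*(-45)*(53 - 45)/(8211 + (-45)² + 212*(-45))) = √(139 + (⅓)*(-45)*8/(8211 + 2025 - 9540)) = √(139 + (⅓)*(-45)*8/696) = √(139 + (⅓)*(-45)*(1/696)*8) = √(139 - 5/29) = √(4026/29) = √116754/29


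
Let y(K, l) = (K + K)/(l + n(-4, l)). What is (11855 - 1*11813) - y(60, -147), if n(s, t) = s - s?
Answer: 2098/49 ≈ 42.816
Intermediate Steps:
n(s, t) = 0
y(K, l) = 2*K/l (y(K, l) = (K + K)/(l + 0) = (2*K)/l = 2*K/l)
(11855 - 1*11813) - y(60, -147) = (11855 - 1*11813) - 2*60/(-147) = (11855 - 11813) - 2*60*(-1)/147 = 42 - 1*(-40/49) = 42 + 40/49 = 2098/49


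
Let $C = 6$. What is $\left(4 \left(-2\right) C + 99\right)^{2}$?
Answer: $2601$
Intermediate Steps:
$\left(4 \left(-2\right) C + 99\right)^{2} = \left(4 \left(-2\right) 6 + 99\right)^{2} = \left(\left(-8\right) 6 + 99\right)^{2} = \left(-48 + 99\right)^{2} = 51^{2} = 2601$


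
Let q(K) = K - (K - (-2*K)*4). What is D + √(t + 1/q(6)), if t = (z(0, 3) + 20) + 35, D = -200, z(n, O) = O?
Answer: -200 + 11*√69/12 ≈ -192.39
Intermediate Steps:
t = 58 (t = (3 + 20) + 35 = 23 + 35 = 58)
q(K) = -8*K (q(K) = K - (K - (-8)*K) = K - (K + 8*K) = K - 9*K = -8*K)
D + √(t + 1/q(6)) = -200 + √(58 + 1/(-8*6)) = -200 + √(58 + 1/(-48)) = -200 + √(58 - 1/48) = -200 + √(2783/48) = -200 + 11*√69/12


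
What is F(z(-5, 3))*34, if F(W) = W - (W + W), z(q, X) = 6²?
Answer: -1224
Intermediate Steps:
z(q, X) = 36
F(W) = -W (F(W) = W - 2*W = -W)
F(z(-5, 3))*34 = -1*36*34 = -36*34 = -1224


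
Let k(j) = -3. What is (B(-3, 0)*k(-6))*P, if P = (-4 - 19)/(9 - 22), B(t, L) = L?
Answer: 0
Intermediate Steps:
P = 23/13 (P = -23/(-13) = -23*(-1/13) = 23/13 ≈ 1.7692)
(B(-3, 0)*k(-6))*P = (0*(-3))*(23/13) = 0*(23/13) = 0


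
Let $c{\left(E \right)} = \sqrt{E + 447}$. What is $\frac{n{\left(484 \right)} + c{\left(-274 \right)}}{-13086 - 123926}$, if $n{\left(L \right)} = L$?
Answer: $- \frac{121}{34253} - \frac{\sqrt{173}}{137012} \approx -0.0036285$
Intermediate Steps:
$c{\left(E \right)} = \sqrt{447 + E}$
$\frac{n{\left(484 \right)} + c{\left(-274 \right)}}{-13086 - 123926} = \frac{484 + \sqrt{447 - 274}}{-13086 - 123926} = \frac{484 + \sqrt{173}}{-137012} = \left(484 + \sqrt{173}\right) \left(- \frac{1}{137012}\right) = - \frac{121}{34253} - \frac{\sqrt{173}}{137012}$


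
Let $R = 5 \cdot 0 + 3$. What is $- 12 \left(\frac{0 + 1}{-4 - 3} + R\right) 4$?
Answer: $- \frac{960}{7} \approx -137.14$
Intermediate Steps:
$R = 3$ ($R = 0 + 3 = 3$)
$- 12 \left(\frac{0 + 1}{-4 - 3} + R\right) 4 = - 12 \left(\frac{0 + 1}{-4 - 3} + 3\right) 4 = - 12 \left(1 \frac{1}{-7} + 3\right) 4 = - 12 \left(1 \left(- \frac{1}{7}\right) + 3\right) 4 = - 12 \left(- \frac{1}{7} + 3\right) 4 = - 12 \cdot \frac{20}{7} \cdot 4 = \left(-12\right) \frac{80}{7} = - \frac{960}{7}$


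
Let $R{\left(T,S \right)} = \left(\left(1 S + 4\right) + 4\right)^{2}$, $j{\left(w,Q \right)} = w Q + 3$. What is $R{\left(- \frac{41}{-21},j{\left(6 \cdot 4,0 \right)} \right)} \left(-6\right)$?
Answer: $-726$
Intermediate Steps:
$j{\left(w,Q \right)} = 3 + Q w$ ($j{\left(w,Q \right)} = Q w + 3 = 3 + Q w$)
$R{\left(T,S \right)} = \left(8 + S\right)^{2}$ ($R{\left(T,S \right)} = \left(\left(S + 4\right) + 4\right)^{2} = \left(\left(4 + S\right) + 4\right)^{2} = \left(8 + S\right)^{2}$)
$R{\left(- \frac{41}{-21},j{\left(6 \cdot 4,0 \right)} \right)} \left(-6\right) = \left(8 + \left(3 + 0 \cdot 6 \cdot 4\right)\right)^{2} \left(-6\right) = \left(8 + \left(3 + 0 \cdot 24\right)\right)^{2} \left(-6\right) = \left(8 + \left(3 + 0\right)\right)^{2} \left(-6\right) = \left(8 + 3\right)^{2} \left(-6\right) = 11^{2} \left(-6\right) = 121 \left(-6\right) = -726$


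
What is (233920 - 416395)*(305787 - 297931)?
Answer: -1433523600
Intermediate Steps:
(233920 - 416395)*(305787 - 297931) = -182475*7856 = -1433523600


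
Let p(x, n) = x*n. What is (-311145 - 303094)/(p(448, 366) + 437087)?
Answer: -614239/601055 ≈ -1.0219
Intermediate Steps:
p(x, n) = n*x
(-311145 - 303094)/(p(448, 366) + 437087) = (-311145 - 303094)/(366*448 + 437087) = -614239/(163968 + 437087) = -614239/601055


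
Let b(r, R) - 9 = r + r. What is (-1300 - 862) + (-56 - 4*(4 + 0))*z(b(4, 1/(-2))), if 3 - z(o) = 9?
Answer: -1730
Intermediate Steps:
b(r, R) = 9 + 2*r (b(r, R) = 9 + (r + r) = 9 + 2*r)
z(o) = -6 (z(o) = 3 - 1*9 = 3 - 9 = -6)
(-1300 - 862) + (-56 - 4*(4 + 0))*z(b(4, 1/(-2))) = (-1300 - 862) + (-56 - 4*(4 + 0))*(-6) = -2162 + (-56 - 4*4)*(-6) = -2162 + (-56 - 16)*(-6) = -2162 - 72*(-6) = -2162 + 432 = -1730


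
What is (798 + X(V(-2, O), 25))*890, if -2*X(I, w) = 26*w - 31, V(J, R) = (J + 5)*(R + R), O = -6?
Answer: 434765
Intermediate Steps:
V(J, R) = 2*R*(5 + J) (V(J, R) = (5 + J)*(2*R) = 2*R*(5 + J))
X(I, w) = 31/2 - 13*w (X(I, w) = -(26*w - 31)/2 = -(-31 + 26*w)/2 = 31/2 - 13*w)
(798 + X(V(-2, O), 25))*890 = (798 + (31/2 - 13*25))*890 = (798 + (31/2 - 325))*890 = (798 - 619/2)*890 = (977/2)*890 = 434765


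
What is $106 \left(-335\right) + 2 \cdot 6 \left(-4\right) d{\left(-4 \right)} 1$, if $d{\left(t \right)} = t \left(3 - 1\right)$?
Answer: $-35126$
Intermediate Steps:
$d{\left(t \right)} = 2 t$ ($d{\left(t \right)} = t 2 = 2 t$)
$106 \left(-335\right) + 2 \cdot 6 \left(-4\right) d{\left(-4 \right)} 1 = 106 \left(-335\right) + 2 \cdot 6 \left(-4\right) 2 \left(-4\right) 1 = -35510 + 12 \left(-4\right) \left(\left(-8\right) 1\right) = -35510 - -384 = -35510 + 384 = -35126$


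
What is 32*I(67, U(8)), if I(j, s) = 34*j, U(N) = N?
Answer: 72896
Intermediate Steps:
32*I(67, U(8)) = 32*(34*67) = 32*2278 = 72896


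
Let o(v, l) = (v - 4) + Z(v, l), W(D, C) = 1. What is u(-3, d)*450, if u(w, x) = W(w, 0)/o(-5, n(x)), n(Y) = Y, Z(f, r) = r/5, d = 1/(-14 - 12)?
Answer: -58500/1171 ≈ -49.957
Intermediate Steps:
d = -1/26 (d = 1/(-26) = -1/26 ≈ -0.038462)
Z(f, r) = r/5 (Z(f, r) = r*(⅕) = r/5)
o(v, l) = -4 + v + l/5 (o(v, l) = (v - 4) + l/5 = (-4 + v) + l/5 = -4 + v + l/5)
u(w, x) = 1/(-9 + x/5) (u(w, x) = 1/(-4 - 5 + x/5) = 1/(-9 + x/5))
u(-3, d)*450 = (5/(-45 - 1/26))*450 = (5/(-1171/26))*450 = (5*(-26/1171))*450 = -130/1171*450 = -58500/1171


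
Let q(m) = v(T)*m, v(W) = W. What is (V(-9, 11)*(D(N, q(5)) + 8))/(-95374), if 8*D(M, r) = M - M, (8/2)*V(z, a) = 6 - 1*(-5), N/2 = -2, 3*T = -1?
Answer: -11/47687 ≈ -0.00023067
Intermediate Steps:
T = -⅓ (T = (⅓)*(-1) = -⅓ ≈ -0.33333)
N = -4 (N = 2*(-2) = -4)
V(z, a) = 11/4 (V(z, a) = (6 - 1*(-5))/4 = (6 + 5)/4 = (¼)*11 = 11/4)
q(m) = -m/3
D(M, r) = 0 (D(M, r) = (M - M)/8 = (⅛)*0 = 0)
(V(-9, 11)*(D(N, q(5)) + 8))/(-95374) = (11*(0 + 8)/4)/(-95374) = ((11/4)*8)*(-1/95374) = 22*(-1/95374) = -11/47687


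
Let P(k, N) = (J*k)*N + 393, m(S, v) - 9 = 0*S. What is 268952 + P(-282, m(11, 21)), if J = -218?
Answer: 822629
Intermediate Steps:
m(S, v) = 9 (m(S, v) = 9 + 0*S = 9 + 0 = 9)
P(k, N) = 393 - 218*N*k (P(k, N) = (-218*k)*N + 393 = -218*N*k + 393 = 393 - 218*N*k)
268952 + P(-282, m(11, 21)) = 268952 + (393 - 218*9*(-282)) = 268952 + (393 + 553284) = 268952 + 553677 = 822629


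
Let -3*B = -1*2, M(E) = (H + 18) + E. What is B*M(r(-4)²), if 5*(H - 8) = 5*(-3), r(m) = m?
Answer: 26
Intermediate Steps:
H = 5 (H = 8 + (5*(-3))/5 = 8 + (⅕)*(-15) = 8 - 3 = 5)
M(E) = 23 + E (M(E) = (5 + 18) + E = 23 + E)
B = ⅔ (B = -(-1)*2/3 = -⅓*(-2) = ⅔ ≈ 0.66667)
B*M(r(-4)²) = 2*(23 + (-4)²)/3 = 2*(23 + 16)/3 = (⅔)*39 = 26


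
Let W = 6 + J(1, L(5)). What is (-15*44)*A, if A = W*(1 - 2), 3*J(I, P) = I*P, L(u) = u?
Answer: 5060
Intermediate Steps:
J(I, P) = I*P/3 (J(I, P) = (I*P)/3 = I*P/3)
W = 23/3 (W = 6 + (⅓)*1*5 = 6 + 5/3 = 23/3 ≈ 7.6667)
A = -23/3 (A = 23*(1 - 2)/3 = (23/3)*(-1) = -23/3 ≈ -7.6667)
(-15*44)*A = -15*44*(-23/3) = -660*(-23/3) = 5060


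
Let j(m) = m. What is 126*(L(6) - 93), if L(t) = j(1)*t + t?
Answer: -10206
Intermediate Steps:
L(t) = 2*t (L(t) = 1*t + t = t + t = 2*t)
126*(L(6) - 93) = 126*(2*6 - 93) = 126*(12 - 93) = 126*(-81) = -10206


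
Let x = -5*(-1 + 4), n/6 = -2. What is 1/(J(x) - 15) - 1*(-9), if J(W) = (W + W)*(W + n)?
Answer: 7156/795 ≈ 9.0013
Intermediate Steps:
n = -12 (n = 6*(-2) = -12)
x = -15 (x = -5*3 = -15)
J(W) = 2*W*(-12 + W) (J(W) = (W + W)*(W - 12) = (2*W)*(-12 + W) = 2*W*(-12 + W))
1/(J(x) - 15) - 1*(-9) = 1/(2*(-15)*(-12 - 15) - 15) - 1*(-9) = 1/(2*(-15)*(-27) - 15) + 9 = 1/(810 - 15) + 9 = 1/795 + 9 = 7156/795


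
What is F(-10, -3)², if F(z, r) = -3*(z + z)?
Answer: 3600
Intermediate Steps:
F(z, r) = -6*z
F(-10, -3)² = (-6*(-10))² = 60² = 3600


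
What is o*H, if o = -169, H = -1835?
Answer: 310115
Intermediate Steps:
o*H = -169*(-1835) = 310115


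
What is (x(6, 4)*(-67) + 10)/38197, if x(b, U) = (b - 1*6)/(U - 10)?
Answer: 10/38197 ≈ 0.00026180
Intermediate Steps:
x(b, U) = (-6 + b)/(-10 + U) (x(b, U) = (b - 6)/(-10 + U) = (-6 + b)/(-10 + U))
(x(6, 4)*(-67) + 10)/38197 = (((-6 + 6)/(-10 + 4))*(-67) + 10)/38197 = ((0/(-6))*(-67) + 10)*(1/38197) = (-⅙*0*(-67) + 10)*(1/38197) = (0*(-67) + 10)*(1/38197) = (0 + 10)*(1/38197) = 10*(1/38197) = 10/38197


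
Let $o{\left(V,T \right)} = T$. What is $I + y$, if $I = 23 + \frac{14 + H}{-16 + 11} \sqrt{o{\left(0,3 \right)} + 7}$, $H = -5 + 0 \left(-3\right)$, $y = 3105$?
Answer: $3128 - \frac{9 \sqrt{10}}{5} \approx 3122.3$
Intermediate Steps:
$H = -5$ ($H = -5 + 0 = -5$)
$I = 23 - \frac{9 \sqrt{10}}{5}$ ($I = 23 + \frac{14 - 5}{-16 + 11} \sqrt{3 + 7} = 23 + \frac{9}{-5} \sqrt{10} = 23 + 9 \left(- \frac{1}{5}\right) \sqrt{10} = 23 - \frac{9 \sqrt{10}}{5} \approx 17.308$)
$I + y = \left(23 - \frac{9 \sqrt{10}}{5}\right) + 3105 = 3128 - \frac{9 \sqrt{10}}{5}$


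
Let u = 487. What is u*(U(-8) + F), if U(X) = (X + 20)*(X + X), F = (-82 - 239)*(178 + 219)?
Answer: -62155323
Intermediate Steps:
F = -127437 (F = -321*397 = -127437)
U(X) = 2*X*(20 + X) (U(X) = (20 + X)*(2*X) = 2*X*(20 + X))
u*(U(-8) + F) = 487*(2*(-8)*(20 - 8) - 127437) = 487*(2*(-8)*12 - 127437) = 487*(-192 - 127437) = 487*(-127629) = -62155323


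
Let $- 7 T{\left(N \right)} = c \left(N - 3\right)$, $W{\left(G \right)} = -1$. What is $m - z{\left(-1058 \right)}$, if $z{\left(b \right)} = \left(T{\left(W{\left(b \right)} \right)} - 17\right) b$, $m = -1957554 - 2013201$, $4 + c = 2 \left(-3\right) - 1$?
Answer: $- \frac{27967739}{7} \approx -3.9954 \cdot 10^{6}$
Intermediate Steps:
$c = -11$ ($c = -4 + \left(2 \left(-3\right) - 1\right) = -4 - 7 = -11$)
$m = -3970755$
$T{\left(N \right)} = - \frac{33}{7} + \frac{11 N}{7}$ ($T{\left(N \right)} = - \frac{\left(-11\right) \left(N - 3\right)}{7} = - \frac{\left(-11\right) \left(-3 + N\right)}{7} = - \frac{33 - 11 N}{7} = - \frac{33}{7} + \frac{11 N}{7}$)
$z{\left(b \right)} = - \frac{163 b}{7}$ ($z{\left(b \right)} = \left(\left(- \frac{33}{7} + \frac{11}{7} \left(-1\right)\right) - 17\right) b = \left(\left(- \frac{33}{7} - \frac{11}{7}\right) - 17\right) b = \left(- \frac{44}{7} - 17\right) b = - \frac{163 b}{7}$)
$m - z{\left(-1058 \right)} = -3970755 - \left(- \frac{163}{7}\right) \left(-1058\right) = -3970755 - \frac{172454}{7} = - \frac{27967739}{7}$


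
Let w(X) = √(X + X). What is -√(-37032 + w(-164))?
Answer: -√(-37032 + 2*I*√82) ≈ -0.047056 - 192.44*I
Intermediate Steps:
w(X) = √2*√X (w(X) = √(2*X) = √2*√X)
-√(-37032 + w(-164)) = -√(-37032 + √2*√(-164)) = -√(-37032 + √2*(2*I*√41)) = -√(-37032 + 2*I*√82)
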